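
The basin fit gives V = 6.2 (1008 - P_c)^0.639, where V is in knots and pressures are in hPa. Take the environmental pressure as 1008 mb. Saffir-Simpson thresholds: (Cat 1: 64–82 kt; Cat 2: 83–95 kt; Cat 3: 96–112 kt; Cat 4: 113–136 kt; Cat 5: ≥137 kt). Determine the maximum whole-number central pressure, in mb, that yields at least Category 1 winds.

Category 1 begins at V = 64 kt.
Required ΔP = (64/6.2)^(1/0.639) = 10.323^1.565 ≈ 38.59 mb.
P_c ≤ 1008 − 38.59 = 969.41, so the highest integer P_c is 969 mb.

969 mb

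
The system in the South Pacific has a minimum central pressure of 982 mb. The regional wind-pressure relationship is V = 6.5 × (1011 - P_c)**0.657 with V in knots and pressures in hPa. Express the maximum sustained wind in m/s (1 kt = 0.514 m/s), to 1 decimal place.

30.5 m/s

ΔP = 1011 − 982 = 29 mb.
V ≈ 6.5 × 29^0.657 = 6.5 × 9.137 ≈ 59.389 kt.
59.389 × 0.514 ≈ 30.53 m/s → 30.5 m/s.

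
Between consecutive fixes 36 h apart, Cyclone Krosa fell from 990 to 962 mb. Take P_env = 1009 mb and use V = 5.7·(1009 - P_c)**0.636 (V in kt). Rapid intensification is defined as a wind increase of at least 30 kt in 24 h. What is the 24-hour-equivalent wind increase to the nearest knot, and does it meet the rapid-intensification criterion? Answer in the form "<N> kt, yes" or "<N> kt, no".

V₁: ΔP = 19, V ≈ 5.7 × 19^0.636 ≈ 37.08 kt.
V₂: ΔP = 47, V ≈ 5.7 × 47^0.636 ≈ 65.97 kt.
ΔV over 36 h = 28.89 kt → 24 h equivalent = 28.89 × 24/36 ≈ 19.26 kt.
19 kt < 30 kt ⇒ not rapid intensification.

19 kt, no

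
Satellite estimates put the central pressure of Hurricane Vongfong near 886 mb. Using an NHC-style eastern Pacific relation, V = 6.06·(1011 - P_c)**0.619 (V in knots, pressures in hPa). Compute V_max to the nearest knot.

120 kt

ΔP = 1011 − 886 = 125 mb.
125^0.619 ≈ 19.860.
V ≈ 6.06 × 19.860 ≈ 120.4 kt.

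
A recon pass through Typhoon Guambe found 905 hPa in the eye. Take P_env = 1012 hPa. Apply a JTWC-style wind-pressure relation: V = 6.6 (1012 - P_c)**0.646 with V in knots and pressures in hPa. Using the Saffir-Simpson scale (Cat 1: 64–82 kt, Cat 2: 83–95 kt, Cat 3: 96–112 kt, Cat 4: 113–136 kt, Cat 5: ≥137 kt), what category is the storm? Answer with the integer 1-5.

ΔP = 1012 − 905 = 107 hPa.
V ≈ 6.6 × 107^0.646 = 6.6 × 20.46 ≈ 135 kt.
135 kt falls in the Category 4 band.

4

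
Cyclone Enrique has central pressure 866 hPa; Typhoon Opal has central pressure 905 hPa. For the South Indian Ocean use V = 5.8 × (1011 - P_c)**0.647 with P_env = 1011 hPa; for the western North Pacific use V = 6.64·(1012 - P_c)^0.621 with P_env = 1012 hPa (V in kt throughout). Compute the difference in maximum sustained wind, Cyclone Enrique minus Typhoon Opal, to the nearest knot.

Cyclone Enrique: ΔP = 145; V ≈ 5.8 × 145^0.647 ≈ 145.16 kt.
Typhoon Opal: ΔP = 107; V ≈ 6.64 × 107^0.621 ≈ 120.90 kt.
Difference ≈ 145.16 − 120.90 = 24.26 → 24 kt.

24 kt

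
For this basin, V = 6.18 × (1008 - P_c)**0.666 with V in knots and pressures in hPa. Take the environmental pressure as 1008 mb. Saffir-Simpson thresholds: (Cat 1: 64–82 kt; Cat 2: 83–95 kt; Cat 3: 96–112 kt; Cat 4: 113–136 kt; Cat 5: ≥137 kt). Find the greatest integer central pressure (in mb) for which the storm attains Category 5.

Category 5 begins at V = 137 kt.
Required ΔP = (137/6.18)^(1/0.666) = 22.168^1.502 ≈ 104.86 mb.
P_c ≤ 1008 − 104.86 = 903.14, so the highest integer P_c is 903 mb.

903 mb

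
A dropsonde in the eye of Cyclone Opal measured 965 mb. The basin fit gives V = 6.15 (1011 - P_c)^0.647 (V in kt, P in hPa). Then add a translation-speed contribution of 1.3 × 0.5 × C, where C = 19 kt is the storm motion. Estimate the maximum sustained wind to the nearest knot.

ΔP = 1011 − 965 = 46 mb.
46^0.647 ≈ 11.907.
V ≈ 6.15 × 11.907 ≈ 73.2 kt.
Translation term: 1.3 × 0.5 × 19 = 12.35 kt.
Corrected V ≈ 85.55 kt → 86 kt.

86 kt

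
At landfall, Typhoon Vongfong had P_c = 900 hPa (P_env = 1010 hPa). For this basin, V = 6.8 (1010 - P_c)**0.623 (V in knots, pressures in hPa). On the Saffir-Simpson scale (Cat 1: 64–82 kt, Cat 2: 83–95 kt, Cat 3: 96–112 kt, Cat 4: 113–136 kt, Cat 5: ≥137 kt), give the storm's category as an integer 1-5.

ΔP = 1010 − 900 = 110 hPa.
V ≈ 6.8 × 110^0.623 = 6.8 × 18.70 ≈ 127 kt.
127 kt falls in the Category 4 band.

4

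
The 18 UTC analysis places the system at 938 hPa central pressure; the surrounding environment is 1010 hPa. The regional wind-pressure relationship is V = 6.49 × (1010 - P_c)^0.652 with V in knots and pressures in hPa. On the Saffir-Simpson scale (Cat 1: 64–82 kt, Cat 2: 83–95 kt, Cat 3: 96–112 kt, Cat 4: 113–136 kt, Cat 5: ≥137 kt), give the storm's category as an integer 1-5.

3

ΔP = 1010 − 938 = 72 hPa.
V ≈ 6.49 × 72^0.652 = 6.49 × 16.25 ≈ 105 kt.
105 kt falls in the Category 3 band.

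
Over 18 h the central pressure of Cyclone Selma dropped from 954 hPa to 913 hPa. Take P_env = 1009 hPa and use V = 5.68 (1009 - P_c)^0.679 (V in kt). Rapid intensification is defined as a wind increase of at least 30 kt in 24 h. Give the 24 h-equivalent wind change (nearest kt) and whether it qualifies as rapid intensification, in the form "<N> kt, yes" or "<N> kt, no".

53 kt, yes

V₁: ΔP = 55, V ≈ 5.68 × 55^0.679 ≈ 86.31 kt.
V₂: ΔP = 96, V ≈ 5.68 × 96^0.679 ≈ 125.98 kt.
ΔV over 18 h = 39.67 kt → 24 h equivalent = 39.67 × 24/18 ≈ 52.89 kt.
53 kt ≥ 30 kt ⇒ rapid intensification.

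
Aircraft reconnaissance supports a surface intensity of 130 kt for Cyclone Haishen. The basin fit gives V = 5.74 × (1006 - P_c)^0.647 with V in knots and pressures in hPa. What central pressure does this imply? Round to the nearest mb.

882 mb

ΔP = (V / 5.74)^(1/0.647) = (130/5.74)^1.546.
130/5.74 = 22.648; 22.648^1.546 ≈ 124.26 mb.
P_c = 1006 − 124.26 = 881.74 ≈ 882 mb.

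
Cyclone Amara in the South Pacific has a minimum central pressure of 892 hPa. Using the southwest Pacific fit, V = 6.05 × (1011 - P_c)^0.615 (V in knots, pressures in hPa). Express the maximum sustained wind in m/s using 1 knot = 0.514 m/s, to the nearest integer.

59 m/s

ΔP = 1011 − 892 = 119 hPa.
V ≈ 6.05 × 119^0.615 = 6.05 × 18.900 ≈ 114.345 kt.
114.345 × 0.514 ≈ 58.77 m/s → 59 m/s.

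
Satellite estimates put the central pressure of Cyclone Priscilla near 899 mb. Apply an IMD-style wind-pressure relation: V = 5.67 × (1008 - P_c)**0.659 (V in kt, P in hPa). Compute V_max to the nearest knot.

ΔP = 1008 − 899 = 109 mb.
109^0.659 ≈ 22.012.
V ≈ 5.67 × 22.012 ≈ 124.8 kt.

125 kt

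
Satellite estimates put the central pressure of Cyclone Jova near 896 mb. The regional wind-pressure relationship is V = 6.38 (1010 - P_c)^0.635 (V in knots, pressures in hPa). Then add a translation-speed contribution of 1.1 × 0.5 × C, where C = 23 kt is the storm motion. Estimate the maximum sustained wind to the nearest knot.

142 kt

ΔP = 1010 − 896 = 114 mb.
114^0.635 ≈ 20.236.
V ≈ 6.38 × 20.236 ≈ 129.1 kt.
Translation term: 1.1 × 0.5 × 23 = 12.65 kt.
Corrected V ≈ 141.75 kt → 142 kt.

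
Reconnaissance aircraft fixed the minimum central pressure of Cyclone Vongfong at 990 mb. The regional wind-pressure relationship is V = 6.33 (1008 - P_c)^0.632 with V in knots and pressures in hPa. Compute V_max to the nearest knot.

ΔP = 1008 − 990 = 18 mb.
18^0.632 ≈ 6.213.
V ≈ 6.33 × 6.213 ≈ 39.3 kt.

39 kt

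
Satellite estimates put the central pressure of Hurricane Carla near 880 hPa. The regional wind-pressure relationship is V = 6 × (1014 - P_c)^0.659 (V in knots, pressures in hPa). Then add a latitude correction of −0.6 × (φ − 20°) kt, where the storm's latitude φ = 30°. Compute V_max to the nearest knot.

ΔP = 1014 − 880 = 134 hPa.
134^0.659 ≈ 25.221.
V ≈ 6 × 25.221 ≈ 151.3 kt.
Latitude correction: −0.6 × (30 − 20) = -6 kt.
Corrected V ≈ 145.3 kt → 145 kt.

145 kt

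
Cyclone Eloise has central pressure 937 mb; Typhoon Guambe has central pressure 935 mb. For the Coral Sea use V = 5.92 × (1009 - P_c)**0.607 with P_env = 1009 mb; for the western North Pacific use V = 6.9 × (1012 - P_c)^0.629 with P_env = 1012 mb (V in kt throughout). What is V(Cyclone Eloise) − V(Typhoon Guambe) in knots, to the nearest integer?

-27 kt

Cyclone Eloise: ΔP = 72; V ≈ 5.92 × 72^0.607 ≈ 79.38 kt.
Typhoon Guambe: ΔP = 77; V ≈ 6.9 × 77^0.629 ≈ 106.04 kt.
Difference ≈ 79.38 − 106.04 = -26.66 → -27 kt.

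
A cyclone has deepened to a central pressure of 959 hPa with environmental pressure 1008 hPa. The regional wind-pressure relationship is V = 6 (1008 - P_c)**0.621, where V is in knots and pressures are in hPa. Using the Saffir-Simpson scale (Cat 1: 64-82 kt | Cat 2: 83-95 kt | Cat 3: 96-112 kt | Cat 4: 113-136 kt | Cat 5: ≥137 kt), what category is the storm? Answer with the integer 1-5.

1

ΔP = 1008 − 959 = 49 hPa.
V ≈ 6 × 49^0.621 = 6 × 11.21 ≈ 67 kt.
67 kt falls in the Category 1 band.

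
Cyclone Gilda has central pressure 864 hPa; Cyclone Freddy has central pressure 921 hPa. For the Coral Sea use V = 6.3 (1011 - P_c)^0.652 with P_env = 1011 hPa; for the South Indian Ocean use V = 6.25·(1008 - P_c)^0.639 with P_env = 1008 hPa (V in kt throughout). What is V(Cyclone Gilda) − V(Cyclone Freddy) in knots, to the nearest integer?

55 kt

Cyclone Gilda: ΔP = 147; V ≈ 6.3 × 147^0.652 ≈ 163.09 kt.
Cyclone Freddy: ΔP = 87; V ≈ 6.25 × 87^0.639 ≈ 108.45 kt.
Difference ≈ 163.09 − 108.45 = 54.64 → 55 kt.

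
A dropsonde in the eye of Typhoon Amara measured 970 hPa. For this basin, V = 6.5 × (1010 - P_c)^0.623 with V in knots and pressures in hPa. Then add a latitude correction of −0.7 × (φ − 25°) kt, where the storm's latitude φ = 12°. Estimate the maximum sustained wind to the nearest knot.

74 kt

ΔP = 1010 − 970 = 40 hPa.
40^0.623 ≈ 9.956.
V ≈ 6.5 × 9.956 ≈ 64.7 kt.
Latitude correction: −0.7 × (12 − 25) = 9.1 kt.
Corrected V ≈ 73.8 kt → 74 kt.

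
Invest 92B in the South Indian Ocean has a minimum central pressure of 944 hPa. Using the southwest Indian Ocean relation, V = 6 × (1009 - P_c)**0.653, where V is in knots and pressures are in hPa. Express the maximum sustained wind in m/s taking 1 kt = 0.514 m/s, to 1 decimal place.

47.1 m/s

ΔP = 1009 − 944 = 65 hPa.
V ≈ 6 × 65^0.653 = 6 × 15.270 ≈ 91.619 kt.
91.619 × 0.514 ≈ 47.09 m/s → 47.1 m/s.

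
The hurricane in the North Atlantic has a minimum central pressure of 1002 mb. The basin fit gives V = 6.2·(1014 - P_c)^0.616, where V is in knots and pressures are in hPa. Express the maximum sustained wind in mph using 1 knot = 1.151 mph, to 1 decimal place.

33.0 mph

ΔP = 1014 − 1002 = 12 mb.
V ≈ 6.2 × 12^0.616 = 6.2 × 4.621 ≈ 28.653 kt.
28.653 × 1.151 ≈ 32.98 mph → 33.0 mph.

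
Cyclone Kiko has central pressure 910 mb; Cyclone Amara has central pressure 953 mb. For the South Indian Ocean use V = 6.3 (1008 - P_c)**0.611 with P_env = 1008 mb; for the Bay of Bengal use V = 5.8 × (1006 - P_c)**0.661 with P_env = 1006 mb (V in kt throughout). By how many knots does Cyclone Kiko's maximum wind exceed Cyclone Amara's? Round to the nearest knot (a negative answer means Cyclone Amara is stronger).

Cyclone Kiko: ΔP = 98; V ≈ 6.3 × 98^0.611 ≈ 103.75 kt.
Cyclone Amara: ΔP = 53; V ≈ 5.8 × 53^0.661 ≈ 80.02 kt.
Difference ≈ 103.75 − 80.02 = 23.73 → 24 kt.

24 kt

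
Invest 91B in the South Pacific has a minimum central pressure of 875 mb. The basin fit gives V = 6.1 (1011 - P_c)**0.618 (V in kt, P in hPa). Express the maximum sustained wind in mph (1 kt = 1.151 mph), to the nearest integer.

146 mph

ΔP = 1011 − 875 = 136 mb.
V ≈ 6.1 × 136^0.618 = 6.1 × 20.822 ≈ 127.016 kt.
127.016 × 1.151 ≈ 146.19 mph → 146 mph.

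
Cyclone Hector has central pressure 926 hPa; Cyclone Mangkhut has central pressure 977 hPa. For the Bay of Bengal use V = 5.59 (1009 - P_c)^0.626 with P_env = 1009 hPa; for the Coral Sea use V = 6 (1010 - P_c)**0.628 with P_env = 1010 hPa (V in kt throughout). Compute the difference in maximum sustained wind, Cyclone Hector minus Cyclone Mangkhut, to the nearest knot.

35 kt

Cyclone Hector: ΔP = 83; V ≈ 5.59 × 83^0.626 ≈ 88.87 kt.
Cyclone Mangkhut: ΔP = 33; V ≈ 6 × 33^0.628 ≈ 53.92 kt.
Difference ≈ 88.87 − 53.92 = 34.95 → 35 kt.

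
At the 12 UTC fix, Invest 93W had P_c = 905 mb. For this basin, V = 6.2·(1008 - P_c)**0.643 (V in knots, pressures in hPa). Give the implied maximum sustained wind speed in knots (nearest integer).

ΔP = 1008 − 905 = 103 mb.
103^0.643 ≈ 19.690.
V ≈ 6.2 × 19.690 ≈ 122.1 kt.

122 kt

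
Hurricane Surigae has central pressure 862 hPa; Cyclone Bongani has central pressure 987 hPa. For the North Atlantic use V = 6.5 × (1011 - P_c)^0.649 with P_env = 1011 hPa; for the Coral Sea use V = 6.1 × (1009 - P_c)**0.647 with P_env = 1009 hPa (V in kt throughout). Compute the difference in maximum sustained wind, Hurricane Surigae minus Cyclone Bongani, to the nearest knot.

Hurricane Surigae: ΔP = 149; V ≈ 6.5 × 149^0.649 ≈ 167.23 kt.
Cyclone Bongani: ΔP = 22; V ≈ 6.1 × 22^0.647 ≈ 45.07 kt.
Difference ≈ 167.23 − 45.07 = 122.16 → 122 kt.

122 kt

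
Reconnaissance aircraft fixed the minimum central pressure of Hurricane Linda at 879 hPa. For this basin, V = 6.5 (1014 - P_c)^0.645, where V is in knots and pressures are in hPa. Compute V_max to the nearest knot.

154 kt

ΔP = 1014 − 879 = 135 hPa.
135^0.645 ≈ 23.663.
V ≈ 6.5 × 23.663 ≈ 153.8 kt.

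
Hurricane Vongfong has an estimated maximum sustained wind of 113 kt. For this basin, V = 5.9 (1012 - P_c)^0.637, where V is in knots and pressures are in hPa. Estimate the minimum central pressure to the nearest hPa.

909 hPa

ΔP = (V / 5.9)^(1/0.637) = (113/5.9)^1.570.
113/5.9 = 19.153; 19.153^1.570 ≈ 103.02 hPa.
P_c = 1012 − 103.02 = 908.98 ≈ 909 hPa.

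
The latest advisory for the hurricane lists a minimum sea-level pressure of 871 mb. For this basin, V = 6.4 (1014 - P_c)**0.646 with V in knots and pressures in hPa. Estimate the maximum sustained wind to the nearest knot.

158 kt

ΔP = 1014 − 871 = 143 mb.
143^0.646 ≈ 24.680.
V ≈ 6.4 × 24.680 ≈ 158.0 kt.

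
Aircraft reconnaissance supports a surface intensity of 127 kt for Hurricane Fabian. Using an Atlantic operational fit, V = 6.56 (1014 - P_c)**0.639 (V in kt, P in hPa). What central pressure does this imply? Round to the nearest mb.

ΔP = (V / 6.56)^(1/0.639) = (127/6.56)^1.565.
127/6.56 = 19.360; 19.360^1.565 ≈ 103.26 mb.
P_c = 1014 − 103.26 = 910.74 ≈ 911 mb.

911 mb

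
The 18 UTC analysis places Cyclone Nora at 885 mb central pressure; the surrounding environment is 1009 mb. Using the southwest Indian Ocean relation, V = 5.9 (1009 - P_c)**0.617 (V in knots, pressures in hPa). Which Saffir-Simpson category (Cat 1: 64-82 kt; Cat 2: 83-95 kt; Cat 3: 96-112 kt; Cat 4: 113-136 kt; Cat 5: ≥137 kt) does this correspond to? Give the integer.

ΔP = 1009 − 885 = 124 mb.
V ≈ 5.9 × 124^0.617 = 5.9 × 19.57 ≈ 115 kt.
115 kt falls in the Category 4 band.

4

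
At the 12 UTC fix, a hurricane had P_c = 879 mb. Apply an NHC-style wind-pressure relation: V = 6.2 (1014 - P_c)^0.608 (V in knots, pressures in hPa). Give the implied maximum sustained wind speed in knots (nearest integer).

122 kt

ΔP = 1014 − 879 = 135 mb.
135^0.608 ≈ 19.735.
V ≈ 6.2 × 19.735 ≈ 122.4 kt.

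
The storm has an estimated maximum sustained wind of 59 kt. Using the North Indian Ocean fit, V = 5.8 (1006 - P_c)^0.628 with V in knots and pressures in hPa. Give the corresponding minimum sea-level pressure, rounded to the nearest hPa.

966 hPa

ΔP = (V / 5.8)^(1/0.628) = (59/5.8)^1.592.
59/5.8 = 10.172; 10.172^1.592 ≈ 40.20 hPa.
P_c = 1006 − 40.20 = 965.80 ≈ 966 hPa.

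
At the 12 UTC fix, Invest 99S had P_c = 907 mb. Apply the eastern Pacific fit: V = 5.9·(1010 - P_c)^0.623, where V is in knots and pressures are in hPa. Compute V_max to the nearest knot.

ΔP = 1010 − 907 = 103 mb.
103^0.623 ≈ 17.947.
V ≈ 5.9 × 17.947 ≈ 105.9 kt.

106 kt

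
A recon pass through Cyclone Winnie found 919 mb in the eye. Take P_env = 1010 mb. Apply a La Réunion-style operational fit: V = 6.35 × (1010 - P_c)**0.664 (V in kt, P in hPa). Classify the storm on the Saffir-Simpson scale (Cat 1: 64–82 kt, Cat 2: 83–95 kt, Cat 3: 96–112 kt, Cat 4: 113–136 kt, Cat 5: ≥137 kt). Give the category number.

ΔP = 1010 − 919 = 91 mb.
V ≈ 6.35 × 91^0.664 = 6.35 × 19.99 ≈ 127 kt.
127 kt falls in the Category 4 band.

4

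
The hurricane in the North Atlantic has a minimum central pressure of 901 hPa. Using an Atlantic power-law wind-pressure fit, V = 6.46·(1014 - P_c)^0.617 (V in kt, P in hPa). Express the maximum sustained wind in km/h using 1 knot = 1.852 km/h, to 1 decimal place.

221.1 km/h

ΔP = 1014 − 901 = 113 hPa.
V ≈ 6.46 × 113^0.617 = 6.46 × 18.482 ≈ 119.394 kt.
119.394 × 1.852 ≈ 221.12 km/h → 221.1 km/h.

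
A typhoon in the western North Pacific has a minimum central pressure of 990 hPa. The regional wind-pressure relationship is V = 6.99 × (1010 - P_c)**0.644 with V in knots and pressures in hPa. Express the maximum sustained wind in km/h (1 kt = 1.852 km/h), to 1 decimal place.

89.1 km/h

ΔP = 1010 − 990 = 20 hPa.
V ≈ 6.99 × 20^0.644 = 6.99 × 6.884 ≈ 48.122 kt.
48.122 × 1.852 ≈ 89.12 km/h → 89.1 km/h.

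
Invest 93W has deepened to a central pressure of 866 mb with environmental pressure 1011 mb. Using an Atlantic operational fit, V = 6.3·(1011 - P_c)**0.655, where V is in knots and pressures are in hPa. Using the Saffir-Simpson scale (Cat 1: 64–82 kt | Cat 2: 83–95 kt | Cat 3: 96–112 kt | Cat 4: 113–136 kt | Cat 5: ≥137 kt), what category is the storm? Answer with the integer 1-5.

ΔP = 1011 − 866 = 145 mb.
V ≈ 6.3 × 145^0.655 = 6.3 × 26.04 ≈ 164 kt.
164 kt falls in the Category 5 band.

5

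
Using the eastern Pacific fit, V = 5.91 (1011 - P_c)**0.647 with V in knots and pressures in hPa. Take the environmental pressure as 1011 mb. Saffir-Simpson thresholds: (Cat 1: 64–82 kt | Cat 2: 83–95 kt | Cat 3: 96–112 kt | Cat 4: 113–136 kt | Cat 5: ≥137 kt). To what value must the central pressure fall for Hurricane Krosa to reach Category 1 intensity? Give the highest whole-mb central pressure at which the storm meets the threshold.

971 mb

Category 1 begins at V = 64 kt.
Required ΔP = (64/5.91)^(1/0.647) = 10.829^1.546 ≈ 39.72 mb.
P_c ≤ 1011 − 39.72 = 971.28, so the highest integer P_c is 971 mb.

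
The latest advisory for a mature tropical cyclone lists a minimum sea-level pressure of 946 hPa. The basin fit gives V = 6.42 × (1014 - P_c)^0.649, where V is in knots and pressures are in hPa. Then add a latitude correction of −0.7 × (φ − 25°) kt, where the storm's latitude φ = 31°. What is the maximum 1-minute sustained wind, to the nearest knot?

ΔP = 1014 − 946 = 68 hPa.
68^0.649 ≈ 15.463.
V ≈ 6.42 × 15.463 ≈ 99.3 kt.
Latitude correction: −0.7 × (31 − 25) = -4.2 kt.
Corrected V ≈ 95.1 kt → 95 kt.

95 kt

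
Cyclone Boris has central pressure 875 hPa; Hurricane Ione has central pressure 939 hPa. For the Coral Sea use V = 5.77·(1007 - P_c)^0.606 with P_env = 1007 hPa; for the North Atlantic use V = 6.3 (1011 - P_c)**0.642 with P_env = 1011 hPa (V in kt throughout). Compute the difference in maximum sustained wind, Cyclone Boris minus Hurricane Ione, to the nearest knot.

Cyclone Boris: ΔP = 132; V ≈ 5.77 × 132^0.606 ≈ 111.24 kt.
Hurricane Ione: ΔP = 72; V ≈ 6.3 × 72^0.642 ≈ 98.12 kt.
Difference ≈ 111.24 − 98.12 = 13.12 → 13 kt.

13 kt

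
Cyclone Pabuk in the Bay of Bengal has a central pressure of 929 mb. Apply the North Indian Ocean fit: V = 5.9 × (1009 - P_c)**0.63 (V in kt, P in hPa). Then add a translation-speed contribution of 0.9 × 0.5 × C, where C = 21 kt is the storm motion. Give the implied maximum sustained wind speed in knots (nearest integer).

103 kt

ΔP = 1009 − 929 = 80 mb.
80^0.63 ≈ 15.811.
V ≈ 5.9 × 15.811 ≈ 93.3 kt.
Translation term: 0.9 × 0.5 × 21 = 9.45 kt.
Corrected V ≈ 102.75 kt → 103 kt.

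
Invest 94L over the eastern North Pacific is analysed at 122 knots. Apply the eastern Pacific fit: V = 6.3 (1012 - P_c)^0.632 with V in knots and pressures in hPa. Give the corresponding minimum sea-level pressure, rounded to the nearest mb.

903 mb

ΔP = (V / 6.3)^(1/0.632) = (122/6.3)^1.582.
122/6.3 = 19.365; 19.365^1.582 ≈ 108.75 mb.
P_c = 1012 − 108.75 = 903.25 ≈ 903 mb.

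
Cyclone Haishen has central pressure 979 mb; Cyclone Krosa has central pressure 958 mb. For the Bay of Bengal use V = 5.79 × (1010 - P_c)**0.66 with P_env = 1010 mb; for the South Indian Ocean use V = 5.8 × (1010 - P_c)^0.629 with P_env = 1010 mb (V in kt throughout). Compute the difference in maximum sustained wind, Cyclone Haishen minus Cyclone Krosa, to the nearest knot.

-14 kt

Cyclone Haishen: ΔP = 31; V ≈ 5.79 × 31^0.66 ≈ 55.84 kt.
Cyclone Krosa: ΔP = 52; V ≈ 5.8 × 52^0.629 ≈ 69.63 kt.
Difference ≈ 55.84 − 69.63 = -13.79 → -14 kt.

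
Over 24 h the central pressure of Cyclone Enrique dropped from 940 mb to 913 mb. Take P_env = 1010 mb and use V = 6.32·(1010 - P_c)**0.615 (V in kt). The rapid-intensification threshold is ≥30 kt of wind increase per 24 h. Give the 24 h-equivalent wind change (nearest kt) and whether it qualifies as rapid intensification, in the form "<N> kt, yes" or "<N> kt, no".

V₁: ΔP = 70, V ≈ 6.32 × 70^0.615 ≈ 86.19 kt.
V₂: ΔP = 97, V ≈ 6.32 × 97^0.615 ≈ 105.34 kt.
ΔV over 24 h = 19.15 kt → 24 h equivalent = 19.15 × 24/24 ≈ 19.15 kt.
19 kt < 30 kt ⇒ not rapid intensification.

19 kt, no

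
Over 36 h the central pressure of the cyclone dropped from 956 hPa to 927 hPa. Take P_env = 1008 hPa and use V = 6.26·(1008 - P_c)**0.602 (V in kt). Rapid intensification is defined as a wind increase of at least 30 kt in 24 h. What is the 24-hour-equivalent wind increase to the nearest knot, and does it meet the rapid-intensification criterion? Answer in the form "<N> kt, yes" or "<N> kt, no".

14 kt, no

V₁: ΔP = 52, V ≈ 6.26 × 52^0.602 ≈ 67.55 kt.
V₂: ΔP = 81, V ≈ 6.26 × 81^0.602 ≈ 88.20 kt.
ΔV over 36 h = 20.65 kt → 24 h equivalent = 20.65 × 24/36 ≈ 13.77 kt.
14 kt < 30 kt ⇒ not rapid intensification.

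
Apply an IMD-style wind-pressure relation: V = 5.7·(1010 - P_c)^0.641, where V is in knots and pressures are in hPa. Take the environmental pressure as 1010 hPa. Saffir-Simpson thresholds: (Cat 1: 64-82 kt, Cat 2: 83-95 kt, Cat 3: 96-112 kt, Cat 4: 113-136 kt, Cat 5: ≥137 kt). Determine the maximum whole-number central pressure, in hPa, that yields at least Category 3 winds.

Category 3 begins at V = 96 kt.
Required ΔP = (96/5.7)^(1/0.641) = 16.842^1.560 ≈ 81.89 hPa.
P_c ≤ 1010 − 81.89 = 928.11, so the highest integer P_c is 928 hPa.

928 hPa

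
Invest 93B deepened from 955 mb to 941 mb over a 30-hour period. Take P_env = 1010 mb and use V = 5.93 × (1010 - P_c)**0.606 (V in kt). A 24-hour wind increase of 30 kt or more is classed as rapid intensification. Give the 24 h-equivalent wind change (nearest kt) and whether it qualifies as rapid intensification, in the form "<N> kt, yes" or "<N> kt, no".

8 kt, no

V₁: ΔP = 55, V ≈ 5.93 × 55^0.606 ≈ 67.25 kt.
V₂: ΔP = 69, V ≈ 5.93 × 69^0.606 ≈ 77.16 kt.
ΔV over 30 h = 9.91 kt → 24 h equivalent = 9.91 × 24/30 ≈ 7.93 kt.
8 kt < 30 kt ⇒ not rapid intensification.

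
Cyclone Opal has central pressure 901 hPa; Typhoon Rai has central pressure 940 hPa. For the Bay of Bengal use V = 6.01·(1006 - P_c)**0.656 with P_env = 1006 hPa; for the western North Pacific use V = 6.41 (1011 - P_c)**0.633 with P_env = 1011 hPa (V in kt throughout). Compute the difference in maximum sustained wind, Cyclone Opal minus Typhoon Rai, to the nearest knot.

32 kt

Cyclone Opal: ΔP = 105; V ≈ 6.01 × 105^0.656 ≈ 127.28 kt.
Typhoon Rai: ΔP = 71; V ≈ 6.41 × 71^0.633 ≈ 95.21 kt.
Difference ≈ 127.28 − 95.21 = 32.07 → 32 kt.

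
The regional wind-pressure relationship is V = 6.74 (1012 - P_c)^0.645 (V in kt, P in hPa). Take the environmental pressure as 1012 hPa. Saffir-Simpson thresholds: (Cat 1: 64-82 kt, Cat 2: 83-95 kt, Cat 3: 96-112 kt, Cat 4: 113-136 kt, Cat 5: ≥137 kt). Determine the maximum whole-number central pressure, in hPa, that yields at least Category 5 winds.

905 hPa

Category 5 begins at V = 137 kt.
Required ΔP = (137/6.74)^(1/0.645) = 20.326^1.550 ≈ 106.66 hPa.
P_c ≤ 1012 − 106.66 = 905.34, so the highest integer P_c is 905 hPa.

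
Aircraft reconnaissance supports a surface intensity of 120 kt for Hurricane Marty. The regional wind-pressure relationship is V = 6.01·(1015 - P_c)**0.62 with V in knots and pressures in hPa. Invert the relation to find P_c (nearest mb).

ΔP = (V / 6.01)^(1/0.62) = (120/6.01)^1.613.
120/6.01 = 19.967; 19.967^1.613 ≈ 125.10 mb.
P_c = 1015 − 125.10 = 889.90 ≈ 890 mb.

890 mb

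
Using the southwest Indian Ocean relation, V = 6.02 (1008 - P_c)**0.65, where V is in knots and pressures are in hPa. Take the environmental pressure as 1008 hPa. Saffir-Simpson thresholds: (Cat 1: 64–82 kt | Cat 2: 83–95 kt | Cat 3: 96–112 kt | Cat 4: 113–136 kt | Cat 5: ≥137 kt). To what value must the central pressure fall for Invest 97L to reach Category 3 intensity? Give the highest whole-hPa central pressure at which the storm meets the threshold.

937 hPa

Category 3 begins at V = 96 kt.
Required ΔP = (96/6.02)^(1/0.65) = 15.947^1.538 ≈ 70.84 hPa.
P_c ≤ 1008 − 70.84 = 937.16, so the highest integer P_c is 937 hPa.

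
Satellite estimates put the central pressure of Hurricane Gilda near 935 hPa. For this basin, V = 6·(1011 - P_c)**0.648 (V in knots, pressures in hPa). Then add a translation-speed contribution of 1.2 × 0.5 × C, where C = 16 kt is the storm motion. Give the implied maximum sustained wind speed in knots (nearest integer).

109 kt

ΔP = 1011 − 935 = 76 hPa.
76^0.648 ≈ 16.549.
V ≈ 6 × 16.549 ≈ 99.3 kt.
Translation term: 1.2 × 0.5 × 16 = 9.6 kt.
Corrected V ≈ 108.9 kt → 109 kt.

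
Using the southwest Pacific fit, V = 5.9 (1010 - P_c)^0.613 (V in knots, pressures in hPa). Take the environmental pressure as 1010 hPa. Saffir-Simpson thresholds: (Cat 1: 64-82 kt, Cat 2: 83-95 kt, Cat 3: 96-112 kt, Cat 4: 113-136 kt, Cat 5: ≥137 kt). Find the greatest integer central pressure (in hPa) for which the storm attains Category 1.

Category 1 begins at V = 64 kt.
Required ΔP = (64/5.9)^(1/0.613) = 10.847^1.631 ≈ 48.86 hPa.
P_c ≤ 1010 − 48.86 = 961.14, so the highest integer P_c is 961 hPa.

961 hPa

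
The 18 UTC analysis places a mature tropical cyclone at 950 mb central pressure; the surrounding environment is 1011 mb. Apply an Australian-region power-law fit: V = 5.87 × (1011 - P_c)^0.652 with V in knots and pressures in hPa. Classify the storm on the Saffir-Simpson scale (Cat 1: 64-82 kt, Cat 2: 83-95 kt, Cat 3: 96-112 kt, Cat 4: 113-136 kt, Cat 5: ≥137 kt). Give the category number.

ΔP = 1011 − 950 = 61 mb.
V ≈ 5.87 × 61^0.652 = 5.87 × 14.59 ≈ 86 kt.
86 kt falls in the Category 2 band.

2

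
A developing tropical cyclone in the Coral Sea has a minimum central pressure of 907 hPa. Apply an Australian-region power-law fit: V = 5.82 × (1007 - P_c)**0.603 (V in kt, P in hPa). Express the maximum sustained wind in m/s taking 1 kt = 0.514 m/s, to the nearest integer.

48 m/s

ΔP = 1007 − 907 = 100 hPa.
V ≈ 5.82 × 100^0.603 = 5.82 × 16.069 ≈ 93.524 kt.
93.524 × 0.514 ≈ 48.07 m/s → 48 m/s.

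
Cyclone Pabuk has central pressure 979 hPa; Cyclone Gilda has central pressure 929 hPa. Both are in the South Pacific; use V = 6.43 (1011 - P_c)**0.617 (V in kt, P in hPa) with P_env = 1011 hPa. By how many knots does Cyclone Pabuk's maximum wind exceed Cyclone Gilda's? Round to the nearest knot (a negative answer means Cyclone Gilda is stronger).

Cyclone Pabuk: ΔP = 32; V ≈ 6.43 × 32^0.617 ≈ 54.56 kt.
Cyclone Gilda: ΔP = 82; V ≈ 6.43 × 82^0.617 ≈ 97.51 kt.
Difference ≈ 54.56 − 97.51 = -42.95 → -43 kt.

-43 kt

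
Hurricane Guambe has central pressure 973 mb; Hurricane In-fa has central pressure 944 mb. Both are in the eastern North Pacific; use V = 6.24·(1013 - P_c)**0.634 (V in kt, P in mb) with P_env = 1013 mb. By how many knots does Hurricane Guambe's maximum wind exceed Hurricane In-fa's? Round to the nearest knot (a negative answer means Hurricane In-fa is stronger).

-27 kt

Hurricane Guambe: ΔP = 40; V ≈ 6.24 × 40^0.634 ≈ 64.70 kt.
Hurricane In-fa: ΔP = 69; V ≈ 6.24 × 69^0.634 ≈ 91.41 kt.
Difference ≈ 64.70 − 91.41 = -26.71 → -27 kt.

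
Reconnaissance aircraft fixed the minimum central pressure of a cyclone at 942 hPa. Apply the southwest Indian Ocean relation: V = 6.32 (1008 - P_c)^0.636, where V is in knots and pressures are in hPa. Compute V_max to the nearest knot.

ΔP = 1008 − 942 = 66 hPa.
66^0.636 ≈ 14.362.
V ≈ 6.32 × 14.362 ≈ 90.8 kt.

91 kt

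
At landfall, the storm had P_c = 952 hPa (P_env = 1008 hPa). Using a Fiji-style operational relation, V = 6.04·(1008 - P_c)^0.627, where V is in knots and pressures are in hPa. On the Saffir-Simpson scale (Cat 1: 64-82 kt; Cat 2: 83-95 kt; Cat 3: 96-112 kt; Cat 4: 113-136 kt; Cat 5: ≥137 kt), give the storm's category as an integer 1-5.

1

ΔP = 1008 − 952 = 56 hPa.
V ≈ 6.04 × 56^0.627 = 6.04 × 12.48 ≈ 75 kt.
75 kt falls in the Category 1 band.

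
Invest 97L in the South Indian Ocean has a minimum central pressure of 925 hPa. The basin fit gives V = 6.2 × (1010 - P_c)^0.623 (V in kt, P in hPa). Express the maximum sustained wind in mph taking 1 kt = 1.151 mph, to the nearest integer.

114 mph

ΔP = 1010 − 925 = 85 hPa.
V ≈ 6.2 × 85^0.623 = 6.2 × 15.923 ≈ 98.723 kt.
98.723 × 1.151 ≈ 113.63 mph → 114 mph.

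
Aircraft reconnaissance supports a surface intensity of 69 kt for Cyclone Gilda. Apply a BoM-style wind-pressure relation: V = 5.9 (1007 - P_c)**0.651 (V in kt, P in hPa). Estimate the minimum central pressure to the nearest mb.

ΔP = (V / 5.9)^(1/0.651) = (69/5.9)^1.536.
69/5.9 = 11.695; 11.695^1.536 ≈ 43.71 mb.
P_c = 1007 − 43.71 = 963.29 ≈ 963 mb.

963 mb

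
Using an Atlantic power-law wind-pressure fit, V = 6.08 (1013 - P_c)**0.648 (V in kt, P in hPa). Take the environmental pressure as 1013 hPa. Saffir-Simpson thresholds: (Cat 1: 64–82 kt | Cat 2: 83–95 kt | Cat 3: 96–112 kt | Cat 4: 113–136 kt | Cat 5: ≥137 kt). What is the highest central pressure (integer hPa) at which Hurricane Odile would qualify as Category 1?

Category 1 begins at V = 64 kt.
Required ΔP = (64/6.08)^(1/0.648) = 10.526^1.543 ≈ 37.81 hPa.
P_c ≤ 1013 − 37.81 = 975.19, so the highest integer P_c is 975 hPa.

975 hPa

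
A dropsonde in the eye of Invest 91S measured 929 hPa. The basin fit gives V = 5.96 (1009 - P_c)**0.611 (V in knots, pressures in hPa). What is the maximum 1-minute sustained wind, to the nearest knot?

87 kt

ΔP = 1009 − 929 = 80 hPa.
80^0.611 ≈ 14.547.
V ≈ 5.96 × 14.547 ≈ 86.7 kt.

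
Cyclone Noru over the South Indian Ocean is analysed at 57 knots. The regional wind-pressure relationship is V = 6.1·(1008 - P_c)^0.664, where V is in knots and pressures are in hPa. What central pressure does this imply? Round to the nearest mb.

ΔP = (V / 6.1)^(1/0.664) = (57/6.1)^1.506.
57/6.1 = 9.344; 9.344^1.506 ≈ 28.95 mb.
P_c = 1008 − 28.95 = 979.05 ≈ 979 mb.

979 mb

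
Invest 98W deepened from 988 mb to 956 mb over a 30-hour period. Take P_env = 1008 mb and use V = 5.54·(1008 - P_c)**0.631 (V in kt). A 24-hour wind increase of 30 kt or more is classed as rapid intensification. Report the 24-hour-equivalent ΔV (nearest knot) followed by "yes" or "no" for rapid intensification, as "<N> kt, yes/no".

24 kt, no

V₁: ΔP = 20, V ≈ 5.54 × 20^0.631 ≈ 36.68 kt.
V₂: ΔP = 52, V ≈ 5.54 × 52^0.631 ≈ 67.04 kt.
ΔV over 30 h = 30.36 kt → 24 h equivalent = 30.36 × 24/30 ≈ 24.29 kt.
24 kt < 30 kt ⇒ not rapid intensification.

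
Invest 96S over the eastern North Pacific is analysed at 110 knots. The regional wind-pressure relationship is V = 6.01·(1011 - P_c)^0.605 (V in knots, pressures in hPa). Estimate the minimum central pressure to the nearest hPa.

ΔP = (V / 6.01)^(1/0.605) = (110/6.01)^1.653.
110/6.01 = 18.303; 18.303^1.653 ≈ 122.13 hPa.
P_c = 1011 − 122.13 = 888.87 ≈ 889 hPa.

889 hPa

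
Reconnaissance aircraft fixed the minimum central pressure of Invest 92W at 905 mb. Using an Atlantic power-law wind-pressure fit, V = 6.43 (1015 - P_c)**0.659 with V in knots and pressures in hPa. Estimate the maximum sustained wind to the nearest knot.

ΔP = 1015 − 905 = 110 mb.
110^0.659 ≈ 22.145.
V ≈ 6.43 × 22.145 ≈ 142.4 kt.

142 kt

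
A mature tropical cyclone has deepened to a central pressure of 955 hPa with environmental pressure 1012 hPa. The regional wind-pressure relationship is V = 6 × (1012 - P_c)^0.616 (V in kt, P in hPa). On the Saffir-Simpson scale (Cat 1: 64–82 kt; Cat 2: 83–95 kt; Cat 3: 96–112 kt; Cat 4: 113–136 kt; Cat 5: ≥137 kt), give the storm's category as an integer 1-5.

1

ΔP = 1012 − 955 = 57 hPa.
V ≈ 6 × 57^0.616 = 6 × 12.07 ≈ 72 kt.
72 kt falls in the Category 1 band.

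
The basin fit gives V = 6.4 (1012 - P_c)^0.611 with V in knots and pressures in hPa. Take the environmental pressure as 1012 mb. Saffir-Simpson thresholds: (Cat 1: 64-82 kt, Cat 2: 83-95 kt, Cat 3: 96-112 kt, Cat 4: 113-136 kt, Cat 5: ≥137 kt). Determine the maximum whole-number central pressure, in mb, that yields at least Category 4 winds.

Category 4 begins at V = 113 kt.
Required ΔP = (113/6.4)^(1/0.611) = 17.656^1.637 ≈ 109.84 mb.
P_c ≤ 1012 − 109.84 = 902.16, so the highest integer P_c is 902 mb.

902 mb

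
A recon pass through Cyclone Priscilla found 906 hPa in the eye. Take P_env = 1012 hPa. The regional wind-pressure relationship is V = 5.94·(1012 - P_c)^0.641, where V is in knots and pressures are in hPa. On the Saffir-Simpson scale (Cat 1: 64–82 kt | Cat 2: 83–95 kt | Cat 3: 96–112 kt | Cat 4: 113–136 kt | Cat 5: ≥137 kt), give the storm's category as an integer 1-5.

ΔP = 1012 − 906 = 106 hPa.
V ≈ 5.94 × 106^0.641 = 5.94 × 19.87 ≈ 118 kt.
118 kt falls in the Category 4 band.

4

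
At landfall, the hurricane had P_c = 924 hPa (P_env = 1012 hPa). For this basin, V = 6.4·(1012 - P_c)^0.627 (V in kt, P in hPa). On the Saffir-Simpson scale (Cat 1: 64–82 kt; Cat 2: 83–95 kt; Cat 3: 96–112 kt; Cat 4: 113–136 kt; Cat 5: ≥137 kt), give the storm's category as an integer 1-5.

ΔP = 1012 − 924 = 88 hPa.
V ≈ 6.4 × 88^0.627 = 6.4 × 16.56 ≈ 106 kt.
106 kt falls in the Category 3 band.

3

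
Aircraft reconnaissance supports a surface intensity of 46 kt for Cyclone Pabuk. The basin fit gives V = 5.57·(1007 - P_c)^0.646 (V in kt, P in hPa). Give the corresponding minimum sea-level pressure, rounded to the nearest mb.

981 mb

ΔP = (V / 5.57)^(1/0.646) = (46/5.57)^1.548.
46/5.57 = 8.259; 8.259^1.548 ≈ 26.26 mb.
P_c = 1007 − 26.26 = 980.74 ≈ 981 mb.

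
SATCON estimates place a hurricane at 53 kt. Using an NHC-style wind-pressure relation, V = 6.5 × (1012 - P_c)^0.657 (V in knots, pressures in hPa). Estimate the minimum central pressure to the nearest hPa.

ΔP = (V / 6.5)^(1/0.657) = (53/6.5)^1.522.
53/6.5 = 8.154; 8.154^1.522 ≈ 24.39 hPa.
P_c = 1012 − 24.39 = 987.61 ≈ 988 hPa.

988 hPa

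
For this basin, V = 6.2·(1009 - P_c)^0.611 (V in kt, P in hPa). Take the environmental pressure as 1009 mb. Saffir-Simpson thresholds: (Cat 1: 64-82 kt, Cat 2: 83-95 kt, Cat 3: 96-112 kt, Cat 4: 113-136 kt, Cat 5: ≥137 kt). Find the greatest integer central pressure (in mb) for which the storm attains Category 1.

Category 1 begins at V = 64 kt.
Required ΔP = (64/6.2)^(1/0.611) = 10.323^1.637 ≈ 45.63 mb.
P_c ≤ 1009 − 45.63 = 963.37, so the highest integer P_c is 963 mb.

963 mb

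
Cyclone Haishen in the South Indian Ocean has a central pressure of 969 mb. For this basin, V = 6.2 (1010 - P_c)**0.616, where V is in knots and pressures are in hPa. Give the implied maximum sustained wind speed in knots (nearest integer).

ΔP = 1010 − 969 = 41 mb.
41^0.616 ≈ 9.851.
V ≈ 6.2 × 9.851 ≈ 61.1 kt.

61 kt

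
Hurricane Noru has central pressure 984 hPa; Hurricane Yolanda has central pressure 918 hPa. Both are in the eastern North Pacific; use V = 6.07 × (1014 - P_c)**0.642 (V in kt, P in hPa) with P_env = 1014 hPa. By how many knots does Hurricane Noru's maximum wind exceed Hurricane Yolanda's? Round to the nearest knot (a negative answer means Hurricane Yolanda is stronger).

-60 kt

Hurricane Noru: ΔP = 30; V ≈ 6.07 × 30^0.642 ≈ 53.89 kt.
Hurricane Yolanda: ΔP = 96; V ≈ 6.07 × 96^0.642 ≈ 113.71 kt.
Difference ≈ 53.89 − 113.71 = -59.82 → -60 kt.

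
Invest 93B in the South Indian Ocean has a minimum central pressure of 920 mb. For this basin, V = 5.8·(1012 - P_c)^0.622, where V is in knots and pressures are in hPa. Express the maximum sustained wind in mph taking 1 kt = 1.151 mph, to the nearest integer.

111 mph

ΔP = 1012 − 920 = 92 mb.
V ≈ 5.8 × 92^0.622 = 5.8 × 16.652 ≈ 96.584 kt.
96.584 × 1.151 ≈ 111.17 mph → 111 mph.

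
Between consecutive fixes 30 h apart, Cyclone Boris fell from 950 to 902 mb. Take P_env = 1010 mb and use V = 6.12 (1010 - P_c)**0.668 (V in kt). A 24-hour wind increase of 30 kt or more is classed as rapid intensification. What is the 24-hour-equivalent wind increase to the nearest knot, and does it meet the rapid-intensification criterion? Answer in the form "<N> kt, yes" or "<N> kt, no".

V₁: ΔP = 60, V ≈ 6.12 × 60^0.668 ≈ 94.31 kt.
V₂: ΔP = 108, V ≈ 6.12 × 108^0.668 ≈ 139.66 kt.
ΔV over 30 h = 45.35 kt → 24 h equivalent = 45.35 × 24/30 ≈ 36.28 kt.
36 kt ≥ 30 kt ⇒ rapid intensification.

36 kt, yes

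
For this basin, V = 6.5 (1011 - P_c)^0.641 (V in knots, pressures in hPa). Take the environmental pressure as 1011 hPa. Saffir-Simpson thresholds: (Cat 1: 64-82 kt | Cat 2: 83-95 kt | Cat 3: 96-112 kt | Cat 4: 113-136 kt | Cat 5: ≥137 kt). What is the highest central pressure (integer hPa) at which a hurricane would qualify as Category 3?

944 hPa

Category 3 begins at V = 96 kt.
Required ΔP = (96/6.5)^(1/0.641) = 14.769^1.560 ≈ 66.72 hPa.
P_c ≤ 1011 − 66.72 = 944.28, so the highest integer P_c is 944 hPa.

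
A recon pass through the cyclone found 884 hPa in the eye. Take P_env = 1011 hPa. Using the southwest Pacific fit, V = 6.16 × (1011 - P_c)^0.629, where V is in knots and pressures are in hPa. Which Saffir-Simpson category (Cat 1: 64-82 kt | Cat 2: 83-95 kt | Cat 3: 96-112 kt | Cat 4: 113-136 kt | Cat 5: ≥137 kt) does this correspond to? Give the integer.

ΔP = 1011 − 884 = 127 hPa.
V ≈ 6.16 × 127^0.629 = 6.16 × 21.05 ≈ 130 kt.
130 kt falls in the Category 4 band.

4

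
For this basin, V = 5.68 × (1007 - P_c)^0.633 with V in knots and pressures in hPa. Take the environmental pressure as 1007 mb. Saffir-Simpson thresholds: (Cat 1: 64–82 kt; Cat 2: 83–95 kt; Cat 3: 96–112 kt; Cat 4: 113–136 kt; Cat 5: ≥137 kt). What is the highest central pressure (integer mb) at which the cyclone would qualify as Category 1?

Category 1 begins at V = 64 kt.
Required ΔP = (64/5.68)^(1/0.633) = 11.268^1.580 ≈ 45.88 mb.
P_c ≤ 1007 − 45.88 = 961.12, so the highest integer P_c is 961 mb.

961 mb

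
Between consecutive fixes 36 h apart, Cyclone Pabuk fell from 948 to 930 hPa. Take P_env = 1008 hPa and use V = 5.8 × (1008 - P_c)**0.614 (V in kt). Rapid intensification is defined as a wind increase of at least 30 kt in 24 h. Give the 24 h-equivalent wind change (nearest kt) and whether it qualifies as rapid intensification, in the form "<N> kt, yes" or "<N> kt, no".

V₁: ΔP = 60, V ≈ 5.8 × 60^0.614 ≈ 71.65 kt.
V₂: ΔP = 78, V ≈ 5.8 × 78^0.614 ≈ 84.17 kt.
ΔV over 36 h = 12.52 kt → 24 h equivalent = 12.52 × 24/36 ≈ 8.35 kt.
8 kt < 30 kt ⇒ not rapid intensification.

8 kt, no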